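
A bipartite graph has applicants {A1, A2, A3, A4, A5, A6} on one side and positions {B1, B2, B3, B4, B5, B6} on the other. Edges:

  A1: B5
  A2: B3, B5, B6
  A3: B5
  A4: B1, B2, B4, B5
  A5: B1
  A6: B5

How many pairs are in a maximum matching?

4

Unit-capacity flow: source→left, listed edges, right→sink; max matching = max flow.
Augmenting path A1→B5 (+1); matched 1.
Augmenting path A2→B3 (+1); matched 2.
Augmenting path A4→B1 (+1); matched 3.
Augmenting path A5→B1→A4→B2 (+1); matched 4.
No augmenting path remains; maximum matching = 4.
König certificate: {A2, A4, A5, B5} is a vertex cover of size 4 (every listed pair touches it), so no matching can be larger.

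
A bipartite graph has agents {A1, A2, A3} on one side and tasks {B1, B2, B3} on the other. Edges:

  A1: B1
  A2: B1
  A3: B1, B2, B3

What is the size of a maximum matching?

2

Unit-capacity flow: source→left, listed edges, right→sink; max matching = max flow.
Augmenting path A1→B1 (+1); matched 1.
Augmenting path A3→B2 (+1); matched 2.
No augmenting path remains; maximum matching = 2.
König certificate: {A3, B1} is a vertex cover of size 2 (every listed pair touches it), so no matching can be larger.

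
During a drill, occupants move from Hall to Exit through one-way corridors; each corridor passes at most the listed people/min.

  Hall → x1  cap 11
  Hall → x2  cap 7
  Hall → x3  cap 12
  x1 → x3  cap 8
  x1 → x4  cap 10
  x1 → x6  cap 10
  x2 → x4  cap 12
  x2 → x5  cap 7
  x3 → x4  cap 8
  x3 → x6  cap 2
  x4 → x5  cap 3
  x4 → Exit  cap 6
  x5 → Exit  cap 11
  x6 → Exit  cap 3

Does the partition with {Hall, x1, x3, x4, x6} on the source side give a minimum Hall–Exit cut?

Yes — it is a minimum cut (capacity 19).

Given cut capacity: 7 + 3 + 6 + 3 = 19.
Augment Hall→x1→x4→Exit: bottleneck 6, flow now 6.
Augment Hall→x1→x6→Exit: bottleneck 3, flow now 9.
Augment Hall→x2→x5→Exit: bottleneck 7, flow now 16.
Augment Hall→x1→x4→x5→Exit: bottleneck 2, flow now 18.
Augment Hall→x3→x4→x5→Exit: bottleneck 1, flow now 19.
No augmenting path remains; maximum flow = 19.
Cut capacity 19 equals the max flow, so it is a minimum cut.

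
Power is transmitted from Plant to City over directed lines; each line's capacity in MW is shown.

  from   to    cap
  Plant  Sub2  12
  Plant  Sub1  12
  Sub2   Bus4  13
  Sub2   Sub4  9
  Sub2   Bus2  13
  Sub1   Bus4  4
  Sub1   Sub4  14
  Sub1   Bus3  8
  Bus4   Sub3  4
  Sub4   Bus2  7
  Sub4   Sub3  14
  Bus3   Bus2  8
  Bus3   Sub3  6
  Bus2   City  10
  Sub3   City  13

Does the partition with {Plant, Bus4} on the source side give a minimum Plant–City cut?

No — its capacity is 28, but the minimum cut has capacity 23.

Given cut capacity: 12 + 12 + 4 = 28.
Augment Plant→Sub2→Bus2→City: bottleneck 10, flow now 10.
Augment Plant→Sub2→Bus4→Sub3→City: bottleneck 2, flow now 12.
Augment Plant→Sub1→Bus4→Sub3→City: bottleneck 2, flow now 14.
Augment Plant→Sub1→Sub4→Sub3→City: bottleneck 9, flow now 23.
No augmenting path remains; maximum flow = 23.
In the residual graph, reachable from Plant: {Plant, Sub2, Sub1, Bus4, Sub4, Bus3, Bus2, Sub3}.
Min-cut edges: Bus2→City (10), Sub3→City (13); capacity 10 + 13 = 23.
Cut capacity 28 exceeds the max flow 23, so it is not minimum.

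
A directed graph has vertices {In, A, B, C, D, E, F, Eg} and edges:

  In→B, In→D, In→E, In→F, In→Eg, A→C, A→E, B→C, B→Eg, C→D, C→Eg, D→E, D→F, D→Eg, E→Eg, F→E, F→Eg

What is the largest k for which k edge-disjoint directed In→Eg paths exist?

5

Assign every edge capacity 1; by Menger, the answer equals the max flow.
Path In→Eg (+1); total 1.
Path In→B→Eg (+1); total 2.
Path In→D→Eg (+1); total 3.
Path In→E→Eg (+1); total 4.
Path In→F→Eg (+1); total 5.
No residual In→Eg path; max flow = 5.
Certifying cut of size 5: {In→B, In→D, In→E, In→Eg, In→F}.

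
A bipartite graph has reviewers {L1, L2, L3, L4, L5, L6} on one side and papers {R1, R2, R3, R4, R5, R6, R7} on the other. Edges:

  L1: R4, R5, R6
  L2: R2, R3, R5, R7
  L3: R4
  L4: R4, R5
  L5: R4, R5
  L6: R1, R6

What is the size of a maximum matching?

Unit-capacity flow: source→left, listed edges, right→sink; max matching = max flow.
Augmenting path L1→R4 (+1); matched 1.
Augmenting path L2→R2 (+1); matched 2.
Augmenting path L4→R5 (+1); matched 3.
Augmenting path L6→R1 (+1); matched 4.
Augmenting path L3→R4→L1→R6 (+1); matched 5.
No augmenting path remains; maximum matching = 5.
König certificate: {L1, L2, L6, R4, R5} is a vertex cover of size 5 (every listed pair touches it), so no matching can be larger.

5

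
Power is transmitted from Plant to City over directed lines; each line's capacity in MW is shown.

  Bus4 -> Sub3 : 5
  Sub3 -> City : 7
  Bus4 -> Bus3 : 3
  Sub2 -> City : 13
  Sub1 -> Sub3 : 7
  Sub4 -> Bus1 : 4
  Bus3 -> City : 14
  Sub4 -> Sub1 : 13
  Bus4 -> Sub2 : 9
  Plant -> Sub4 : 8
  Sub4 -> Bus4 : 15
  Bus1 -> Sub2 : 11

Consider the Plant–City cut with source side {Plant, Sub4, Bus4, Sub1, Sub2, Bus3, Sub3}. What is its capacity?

Edges leaving {Plant, Sub4, Bus4, Sub1, Sub2, Bus3, Sub3}: Sub4→Bus1 (4), Sub2→City (13), Bus3→City (14), Sub3→City (7).
Cut capacity = 4 + 13 + 14 + 7 = 38.

38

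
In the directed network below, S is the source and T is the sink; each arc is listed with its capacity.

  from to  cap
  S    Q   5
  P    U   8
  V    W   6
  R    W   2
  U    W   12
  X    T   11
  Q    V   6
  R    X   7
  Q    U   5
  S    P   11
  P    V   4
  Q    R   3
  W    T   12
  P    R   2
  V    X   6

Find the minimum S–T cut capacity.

Augment S→P→R→W→T: bottleneck 2, flow now 2.
Augment S→P→U→W→T: bottleneck 8, flow now 10.
Augment S→P→V→W→T: bottleneck 1, flow now 11.
Augment S→Q→R→X→T: bottleneck 3, flow now 14.
Augment S→Q→U→W→T: bottleneck 1, flow now 15.
Augment S→Q→V→X→T: bottleneck 1, flow now 16.
No augmenting path remains; maximum flow = 16.
By max-flow min-cut, the minimum cut capacity equals the max flow.
In the residual graph, reachable from S: {S}.
Min-cut edges: S→P (11), S→Q (5); capacity 11 + 5 = 16.

16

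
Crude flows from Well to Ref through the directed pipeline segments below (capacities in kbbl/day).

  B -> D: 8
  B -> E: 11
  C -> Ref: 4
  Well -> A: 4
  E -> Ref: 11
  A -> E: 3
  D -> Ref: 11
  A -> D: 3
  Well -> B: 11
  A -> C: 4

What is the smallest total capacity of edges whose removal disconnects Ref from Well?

15

Augment Well→A→C→Ref: bottleneck 4, flow now 4.
Augment Well→B→D→Ref: bottleneck 8, flow now 12.
Augment Well→B→E→Ref: bottleneck 3, flow now 15.
No augmenting path remains; maximum flow = 15.
By max-flow min-cut, the minimum cut capacity equals the max flow.
In the residual graph, reachable from Well: {Well}.
Min-cut edges: Well→A (4), Well→B (11); capacity 4 + 11 = 15.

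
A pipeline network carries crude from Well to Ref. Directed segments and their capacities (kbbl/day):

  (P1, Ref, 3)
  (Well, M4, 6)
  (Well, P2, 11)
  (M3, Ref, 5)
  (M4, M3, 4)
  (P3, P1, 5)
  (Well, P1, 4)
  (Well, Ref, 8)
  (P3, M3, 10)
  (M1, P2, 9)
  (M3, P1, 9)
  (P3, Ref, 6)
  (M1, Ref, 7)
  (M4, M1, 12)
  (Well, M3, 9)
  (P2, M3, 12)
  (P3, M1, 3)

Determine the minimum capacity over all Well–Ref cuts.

Augment Well→Ref: bottleneck 8, flow now 8.
Augment Well→M3→Ref: bottleneck 5, flow now 13.
Augment Well→P1→Ref: bottleneck 3, flow now 16.
Augment Well→M4→M1→Ref: bottleneck 6, flow now 22.
No augmenting path remains; maximum flow = 22.
By max-flow min-cut, the minimum cut capacity equals the max flow.
In the residual graph, reachable from Well: {Well, P2, M3, P1}.
Min-cut edges: Well→M4 (6), Well→Ref (8), M3→Ref (5), P1→Ref (3); capacity 6 + 8 + 5 + 3 = 22.

22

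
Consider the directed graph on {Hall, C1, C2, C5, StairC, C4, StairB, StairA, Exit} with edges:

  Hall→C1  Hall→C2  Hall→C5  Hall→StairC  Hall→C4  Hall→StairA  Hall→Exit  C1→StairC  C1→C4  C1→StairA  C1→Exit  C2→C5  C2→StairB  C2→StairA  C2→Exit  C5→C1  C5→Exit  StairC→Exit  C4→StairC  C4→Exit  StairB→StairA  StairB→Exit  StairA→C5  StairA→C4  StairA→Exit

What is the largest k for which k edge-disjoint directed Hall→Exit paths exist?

Assign every edge capacity 1; by Menger, the answer equals the max flow.
Path Hall→Exit (+1); total 1.
Path Hall→C1→Exit (+1); total 2.
Path Hall→C2→Exit (+1); total 3.
Path Hall→C5→Exit (+1); total 4.
Path Hall→StairC→Exit (+1); total 5.
Path Hall→C4→Exit (+1); total 6.
Path Hall→StairA→Exit (+1); total 7.
No residual Hall→Exit path; max flow = 7.
Certifying cut of size 7: {Hall→C1, Hall→C2, Hall→C4, Hall→C5, Hall→Exit, Hall→StairA, Hall→StairC}.

7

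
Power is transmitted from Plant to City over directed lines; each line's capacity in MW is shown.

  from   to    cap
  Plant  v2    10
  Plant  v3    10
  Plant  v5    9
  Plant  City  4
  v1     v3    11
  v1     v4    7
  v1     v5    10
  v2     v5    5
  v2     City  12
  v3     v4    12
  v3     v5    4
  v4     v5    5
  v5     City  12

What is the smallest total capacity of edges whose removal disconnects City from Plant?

Augment Plant→City: bottleneck 4, flow now 4.
Augment Plant→v2→City: bottleneck 10, flow now 14.
Augment Plant→v5→City: bottleneck 9, flow now 23.
Augment Plant→v3→v5→City: bottleneck 3, flow now 26.
No augmenting path remains; maximum flow = 26.
By max-flow min-cut, the minimum cut capacity equals the max flow.
In the residual graph, reachable from Plant: {Plant, v3, v4, v5}.
Min-cut edges: Plant→v2 (10), Plant→City (4), v5→City (12); capacity 10 + 4 + 12 = 26.

26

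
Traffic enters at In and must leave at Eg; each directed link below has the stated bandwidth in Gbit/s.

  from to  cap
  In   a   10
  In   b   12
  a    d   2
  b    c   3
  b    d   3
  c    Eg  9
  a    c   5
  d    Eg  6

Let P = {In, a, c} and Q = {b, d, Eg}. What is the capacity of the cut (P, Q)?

23

Edges leaving {In, a, c}: In→b (12), a→d (2), c→Eg (9).
Cut capacity = 12 + 2 + 9 = 23.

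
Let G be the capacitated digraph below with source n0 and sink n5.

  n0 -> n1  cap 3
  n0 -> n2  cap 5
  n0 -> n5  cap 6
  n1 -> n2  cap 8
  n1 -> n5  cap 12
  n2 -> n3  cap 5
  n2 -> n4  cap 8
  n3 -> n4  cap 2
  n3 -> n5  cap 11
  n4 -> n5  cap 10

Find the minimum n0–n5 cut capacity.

14

Augment n0→n5: bottleneck 6, flow now 6.
Augment n0→n1→n5: bottleneck 3, flow now 9.
Augment n0→n2→n3→n5: bottleneck 5, flow now 14.
No augmenting path remains; maximum flow = 14.
By max-flow min-cut, the minimum cut capacity equals the max flow.
In the residual graph, reachable from n0: {n0}.
Min-cut edges: n0→n1 (3), n0→n2 (5), n0→n5 (6); capacity 3 + 5 + 6 = 14.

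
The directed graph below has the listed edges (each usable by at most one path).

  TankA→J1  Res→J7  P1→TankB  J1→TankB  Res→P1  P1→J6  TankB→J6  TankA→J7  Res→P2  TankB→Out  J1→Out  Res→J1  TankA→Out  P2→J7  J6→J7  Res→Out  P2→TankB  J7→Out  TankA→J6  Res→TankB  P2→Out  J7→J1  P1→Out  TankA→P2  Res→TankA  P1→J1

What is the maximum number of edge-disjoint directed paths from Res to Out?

7

Assign every edge capacity 1; by Menger, the answer equals the max flow.
Path Res→Out (+1); total 1.
Path Res→TankA→Out (+1); total 2.
Path Res→P2→Out (+1); total 3.
Path Res→P1→Out (+1); total 4.
Path Res→J1→Out (+1); total 5.
Path Res→TankB→Out (+1); total 6.
Path Res→J7→Out (+1); total 7.
No residual Res→Out path; max flow = 7.
Certifying cut of size 7: {Res→J1, Res→J7, Res→Out, Res→P1, Res→P2, Res→TankA, Res→TankB}.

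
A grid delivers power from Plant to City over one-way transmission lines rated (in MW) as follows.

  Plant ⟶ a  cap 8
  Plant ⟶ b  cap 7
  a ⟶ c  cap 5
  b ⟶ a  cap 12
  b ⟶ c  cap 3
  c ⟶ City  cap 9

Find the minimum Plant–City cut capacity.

Augment Plant→a→c→City: bottleneck 5, flow now 5.
Augment Plant→b→c→City: bottleneck 3, flow now 8.
No augmenting path remains; maximum flow = 8.
By max-flow min-cut, the minimum cut capacity equals the max flow.
In the residual graph, reachable from Plant: {Plant, a, b}.
Min-cut edges: a→c (5), b→c (3); capacity 5 + 3 = 8.

8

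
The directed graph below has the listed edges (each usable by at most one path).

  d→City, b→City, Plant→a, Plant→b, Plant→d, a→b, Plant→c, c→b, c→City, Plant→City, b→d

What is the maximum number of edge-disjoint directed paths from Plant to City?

4

Assign every edge capacity 1; by Menger, the answer equals the max flow.
Path Plant→City (+1); total 1.
Path Plant→b→City (+1); total 2.
Path Plant→c→City (+1); total 3.
Path Plant→d→City (+1); total 4.
No residual Plant→City path; max flow = 4.
Certifying cut of size 4: {Plant→City, Plant→c, b→City, d→City}.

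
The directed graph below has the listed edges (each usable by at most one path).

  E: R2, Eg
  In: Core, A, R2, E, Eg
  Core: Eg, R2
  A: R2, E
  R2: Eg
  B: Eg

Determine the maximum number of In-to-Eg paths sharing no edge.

4

Assign every edge capacity 1; by Menger, the answer equals the max flow.
Path In→Eg (+1); total 1.
Path In→Core→Eg (+1); total 2.
Path In→E→Eg (+1); total 3.
Path In→R2→Eg (+1); total 4.
No residual In→Eg path; max flow = 4.
Certifying cut of size 4: {E→Eg, In→Core, In→Eg, R2→Eg}.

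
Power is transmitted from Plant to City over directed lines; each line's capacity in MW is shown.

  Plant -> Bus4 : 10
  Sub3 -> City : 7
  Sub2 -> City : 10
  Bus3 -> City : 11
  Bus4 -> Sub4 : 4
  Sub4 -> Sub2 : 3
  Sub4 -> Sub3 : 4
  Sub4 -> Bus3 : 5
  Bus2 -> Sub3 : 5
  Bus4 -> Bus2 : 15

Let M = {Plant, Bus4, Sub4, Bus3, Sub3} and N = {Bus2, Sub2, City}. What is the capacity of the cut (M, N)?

Edges leaving {Plant, Bus4, Sub4, Bus3, Sub3}: Bus4→Bus2 (15), Sub4→Sub2 (3), Bus3→City (11), Sub3→City (7).
Cut capacity = 15 + 3 + 11 + 7 = 36.

36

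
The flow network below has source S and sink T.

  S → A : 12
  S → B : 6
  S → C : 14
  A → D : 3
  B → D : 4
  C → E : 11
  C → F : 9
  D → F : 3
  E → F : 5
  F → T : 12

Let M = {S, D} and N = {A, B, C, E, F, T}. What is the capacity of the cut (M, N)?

35

Edges leaving {S, D}: S→A (12), S→B (6), S→C (14), D→F (3).
Cut capacity = 12 + 6 + 14 + 3 = 35.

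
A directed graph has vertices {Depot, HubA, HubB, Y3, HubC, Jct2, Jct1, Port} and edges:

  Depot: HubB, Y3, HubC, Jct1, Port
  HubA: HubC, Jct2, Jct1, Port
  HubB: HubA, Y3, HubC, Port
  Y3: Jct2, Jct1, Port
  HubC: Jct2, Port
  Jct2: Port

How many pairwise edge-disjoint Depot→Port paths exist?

4

Assign every edge capacity 1; by Menger, the answer equals the max flow.
Path Depot→Port (+1); total 1.
Path Depot→HubB→Port (+1); total 2.
Path Depot→Y3→Port (+1); total 3.
Path Depot→HubC→Port (+1); total 4.
No residual Depot→Port path; max flow = 4.
Certifying cut of size 4: {Depot→HubB, Depot→HubC, Depot→Port, Depot→Y3}.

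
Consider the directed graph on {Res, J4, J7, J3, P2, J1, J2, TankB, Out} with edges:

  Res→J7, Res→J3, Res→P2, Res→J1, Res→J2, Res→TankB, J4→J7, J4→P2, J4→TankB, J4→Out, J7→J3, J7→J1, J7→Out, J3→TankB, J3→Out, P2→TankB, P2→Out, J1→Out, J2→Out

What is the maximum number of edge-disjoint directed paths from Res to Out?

5

Assign every edge capacity 1; by Menger, the answer equals the max flow.
Path Res→J7→Out (+1); total 1.
Path Res→J3→Out (+1); total 2.
Path Res→P2→Out (+1); total 3.
Path Res→J1→Out (+1); total 4.
Path Res→J2→Out (+1); total 5.
No residual Res→Out path; max flow = 5.
Certifying cut of size 5: {Res→J1, Res→J2, Res→J3, Res→J7, Res→P2}.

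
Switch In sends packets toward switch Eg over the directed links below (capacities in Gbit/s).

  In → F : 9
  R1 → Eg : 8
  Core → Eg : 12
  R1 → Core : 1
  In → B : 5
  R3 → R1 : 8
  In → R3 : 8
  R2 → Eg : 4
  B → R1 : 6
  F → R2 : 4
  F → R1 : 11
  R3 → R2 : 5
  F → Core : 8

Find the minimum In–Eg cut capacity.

21

Augment In→R3→R2→Eg: bottleneck 4, flow now 4.
Augment In→R3→R1→Eg: bottleneck 4, flow now 8.
Augment In→B→R1→Eg: bottleneck 4, flow now 12.
Augment In→F→Core→Eg: bottleneck 8, flow now 20.
Augment In→B→R1→Core→Eg: bottleneck 1, flow now 21.
No augmenting path remains; maximum flow = 21.
By max-flow min-cut, the minimum cut capacity equals the max flow.
In the residual graph, reachable from In: {In, R3, B, F, R2, R1}.
Min-cut edges: F→Core (8), R2→Eg (4), R1→Core (1), R1→Eg (8); capacity 8 + 4 + 1 + 8 = 21.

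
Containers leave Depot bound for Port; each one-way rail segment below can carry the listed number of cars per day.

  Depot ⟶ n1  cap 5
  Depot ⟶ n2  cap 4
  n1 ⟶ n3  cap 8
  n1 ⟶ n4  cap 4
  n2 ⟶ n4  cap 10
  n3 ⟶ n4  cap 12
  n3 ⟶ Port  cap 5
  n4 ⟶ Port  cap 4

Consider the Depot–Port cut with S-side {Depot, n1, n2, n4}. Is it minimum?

Given cut capacity: 8 + 4 = 12.
Augment Depot→n1→n3→Port: bottleneck 5, flow now 5.
Augment Depot→n2→n4→Port: bottleneck 4, flow now 9.
No augmenting path remains; maximum flow = 9.
In the residual graph, reachable from Depot: {Depot}.
Min-cut edges: Depot→n1 (5), Depot→n2 (4); capacity 5 + 4 = 9.
Cut capacity 12 exceeds the max flow 9, so it is not minimum.

No — its capacity is 12, but the minimum cut has capacity 9.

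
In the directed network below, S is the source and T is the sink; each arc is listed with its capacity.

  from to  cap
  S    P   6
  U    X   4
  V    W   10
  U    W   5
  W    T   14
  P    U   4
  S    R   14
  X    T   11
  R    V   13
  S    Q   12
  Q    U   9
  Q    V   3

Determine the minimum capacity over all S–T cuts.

18

Augment S→P→U→W→T: bottleneck 4, flow now 4.
Augment S→Q→U→W→T: bottleneck 1, flow now 5.
Augment S→Q→U→X→T: bottleneck 4, flow now 9.
Augment S→Q→V→W→T: bottleneck 3, flow now 12.
Augment S→R→V→W→T: bottleneck 6, flow now 18.
No augmenting path remains; maximum flow = 18.
By max-flow min-cut, the minimum cut capacity equals the max flow.
In the residual graph, reachable from S: {S, P, Q, R, U, V, W}.
Min-cut edges: U→X (4), W→T (14); capacity 4 + 14 = 18.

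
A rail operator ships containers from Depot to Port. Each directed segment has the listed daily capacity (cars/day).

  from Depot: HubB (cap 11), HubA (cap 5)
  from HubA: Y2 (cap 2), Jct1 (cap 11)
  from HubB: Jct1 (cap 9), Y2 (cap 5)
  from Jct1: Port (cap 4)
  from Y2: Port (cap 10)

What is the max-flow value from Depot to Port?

Augment Depot→HubA→Jct1→Port: bottleneck 4, flow now 4.
Augment Depot→HubA→Y2→Port: bottleneck 1, flow now 5.
Augment Depot→HubB→Y2→Port: bottleneck 5, flow now 10.
Augment Depot→HubB→Jct1→HubA→Y2→Port: bottleneck 1, flow now 11. (uses reverse residual edge)
No augmenting path remains; maximum flow = 11.
In the residual graph, reachable from Depot: {Depot, HubA, HubB, Jct1}.
Min-cut edges: HubA→Y2 (2), HubB→Y2 (5), Jct1→Port (4); capacity 2 + 5 + 4 = 11.
This cut is saturated, so no flow can exceed 11.

11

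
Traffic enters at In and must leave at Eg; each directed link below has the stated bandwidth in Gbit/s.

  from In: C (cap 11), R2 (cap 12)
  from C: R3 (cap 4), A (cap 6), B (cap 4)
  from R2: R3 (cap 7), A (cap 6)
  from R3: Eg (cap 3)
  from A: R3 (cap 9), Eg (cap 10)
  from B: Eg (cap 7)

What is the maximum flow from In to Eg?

17

Augment In→C→R3→Eg: bottleneck 3, flow now 3.
Augment In→C→A→Eg: bottleneck 6, flow now 9.
Augment In→C→B→Eg: bottleneck 2, flow now 11.
Augment In→R2→A→Eg: bottleneck 4, flow now 15.
Augment In→R2→R3→C→B→Eg: bottleneck 2, flow now 17. (uses reverse residual edge)
No augmenting path remains; maximum flow = 17.
In the residual graph, reachable from In: {In, C, R2, R3, A}.
Min-cut edges: C→B (4), R3→Eg (3), A→Eg (10); capacity 4 + 3 + 10 = 17.
This cut is saturated, so no flow can exceed 17.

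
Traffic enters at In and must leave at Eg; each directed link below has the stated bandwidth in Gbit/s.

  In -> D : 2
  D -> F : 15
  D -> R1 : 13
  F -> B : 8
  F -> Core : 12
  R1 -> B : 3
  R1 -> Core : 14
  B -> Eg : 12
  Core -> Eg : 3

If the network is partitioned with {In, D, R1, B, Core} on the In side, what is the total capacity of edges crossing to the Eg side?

30

Edges leaving {In, D, R1, B, Core}: D→F (15), B→Eg (12), Core→Eg (3).
Cut capacity = 15 + 12 + 3 = 30.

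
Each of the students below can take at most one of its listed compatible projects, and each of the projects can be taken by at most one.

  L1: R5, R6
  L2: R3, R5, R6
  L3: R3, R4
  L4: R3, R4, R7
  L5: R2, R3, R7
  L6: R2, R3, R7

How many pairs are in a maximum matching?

6

Unit-capacity flow: source→left, listed edges, right→sink; max matching = max flow.
Augmenting path L1→R5 (+1); matched 1.
Augmenting path L2→R3 (+1); matched 2.
Augmenting path L3→R4 (+1); matched 3.
Augmenting path L4→R7 (+1); matched 4.
Augmenting path L5→R2 (+1); matched 5.
Augmenting path L6→R3→L2→R6 (+1); matched 6.
No augmenting path remains; maximum matching = 6.
König certificate: {L1, L2, L3, L4, L5, L6} is a vertex cover of size 6 (every listed pair touches it), so no matching can be larger.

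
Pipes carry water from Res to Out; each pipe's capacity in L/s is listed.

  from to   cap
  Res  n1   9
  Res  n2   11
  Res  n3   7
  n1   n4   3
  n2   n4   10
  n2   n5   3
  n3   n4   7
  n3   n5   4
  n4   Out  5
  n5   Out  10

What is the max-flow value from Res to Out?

12

Augment Res→n1→n4→Out: bottleneck 3, flow now 3.
Augment Res→n2→n4→Out: bottleneck 2, flow now 5.
Augment Res→n2→n5→Out: bottleneck 3, flow now 8.
Augment Res→n3→n5→Out: bottleneck 4, flow now 12.
No augmenting path remains; maximum flow = 12.
In the residual graph, reachable from Res: {Res, n1, n2, n3, n4}.
Min-cut edges: n2→n5 (3), n3→n5 (4), n4→Out (5); capacity 3 + 4 + 5 = 12.
This cut is saturated, so no flow can exceed 12.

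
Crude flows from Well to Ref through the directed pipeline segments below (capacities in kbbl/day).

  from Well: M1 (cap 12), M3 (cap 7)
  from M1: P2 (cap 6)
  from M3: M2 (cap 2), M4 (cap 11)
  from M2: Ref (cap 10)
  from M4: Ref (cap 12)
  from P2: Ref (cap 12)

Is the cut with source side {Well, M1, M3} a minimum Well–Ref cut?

No — its capacity is 19, but the minimum cut has capacity 13.

Given cut capacity: 6 + 2 + 11 = 19.
Augment Well→M1→P2→Ref: bottleneck 6, flow now 6.
Augment Well→M3→M2→Ref: bottleneck 2, flow now 8.
Augment Well→M3→M4→Ref: bottleneck 5, flow now 13.
No augmenting path remains; maximum flow = 13.
In the residual graph, reachable from Well: {Well, M1}.
Min-cut edges: Well→M3 (7), M1→P2 (6); capacity 7 + 6 = 13.
Cut capacity 19 exceeds the max flow 13, so it is not minimum.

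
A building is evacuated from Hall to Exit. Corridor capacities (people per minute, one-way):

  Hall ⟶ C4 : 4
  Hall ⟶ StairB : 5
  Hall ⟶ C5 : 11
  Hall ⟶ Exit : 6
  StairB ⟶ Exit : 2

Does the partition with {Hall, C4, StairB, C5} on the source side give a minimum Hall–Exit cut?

Yes — it is a minimum cut (capacity 8).

Given cut capacity: 6 + 2 = 8.
Augment Hall→Exit: bottleneck 6, flow now 6.
Augment Hall→StairB→Exit: bottleneck 2, flow now 8.
No augmenting path remains; maximum flow = 8.
Cut capacity 8 equals the max flow, so it is a minimum cut.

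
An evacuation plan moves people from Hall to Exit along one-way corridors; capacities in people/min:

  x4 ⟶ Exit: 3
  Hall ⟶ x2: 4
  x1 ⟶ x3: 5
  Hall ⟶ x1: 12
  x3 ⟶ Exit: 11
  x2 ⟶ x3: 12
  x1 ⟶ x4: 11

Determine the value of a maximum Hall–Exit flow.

Augment Hall→x1→x3→Exit: bottleneck 5, flow now 5.
Augment Hall→x1→x4→Exit: bottleneck 3, flow now 8.
Augment Hall→x2→x3→Exit: bottleneck 4, flow now 12.
No augmenting path remains; maximum flow = 12.
In the residual graph, reachable from Hall: {Hall, x1, x4}.
Min-cut edges: Hall→x2 (4), x1→x3 (5), x4→Exit (3); capacity 4 + 5 + 3 = 12.
This cut is saturated, so no flow can exceed 12.

12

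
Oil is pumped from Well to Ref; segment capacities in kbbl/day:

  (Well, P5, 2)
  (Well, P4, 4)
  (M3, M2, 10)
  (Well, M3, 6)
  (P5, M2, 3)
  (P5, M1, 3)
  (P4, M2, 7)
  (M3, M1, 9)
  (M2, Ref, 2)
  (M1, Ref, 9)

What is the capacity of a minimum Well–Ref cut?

10

Augment Well→P5→M2→Ref: bottleneck 2, flow now 2.
Augment Well→M3→M1→Ref: bottleneck 6, flow now 8.
Augment Well→P4→M2→P5→M1→Ref: bottleneck 2, flow now 10. (uses reverse residual edge)
No augmenting path remains; maximum flow = 10.
By max-flow min-cut, the minimum cut capacity equals the max flow.
In the residual graph, reachable from Well: {Well, P4, M2}.
Min-cut edges: Well→P5 (2), Well→M3 (6), M2→Ref (2); capacity 2 + 6 + 2 = 10.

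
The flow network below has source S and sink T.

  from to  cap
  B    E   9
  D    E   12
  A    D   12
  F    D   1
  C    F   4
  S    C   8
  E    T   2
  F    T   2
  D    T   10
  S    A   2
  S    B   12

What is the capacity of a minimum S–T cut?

7

Augment S→A→D→T: bottleneck 2, flow now 2.
Augment S→B→E→T: bottleneck 2, flow now 4.
Augment S→C→F→T: bottleneck 2, flow now 6.
Augment S→C→F→D→T: bottleneck 1, flow now 7.
No augmenting path remains; maximum flow = 7.
By max-flow min-cut, the minimum cut capacity equals the max flow.
In the residual graph, reachable from S: {S, B, C, E, F}.
Min-cut edges: S→A (2), E→T (2), F→D (1), F→T (2); capacity 2 + 2 + 1 + 2 = 7.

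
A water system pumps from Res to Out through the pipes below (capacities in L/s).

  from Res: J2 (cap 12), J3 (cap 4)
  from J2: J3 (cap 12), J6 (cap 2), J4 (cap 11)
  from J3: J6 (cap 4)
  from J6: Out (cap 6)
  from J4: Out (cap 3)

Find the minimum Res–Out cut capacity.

Augment Res→J2→J6→Out: bottleneck 2, flow now 2.
Augment Res→J2→J4→Out: bottleneck 3, flow now 5.
Augment Res→J3→J6→Out: bottleneck 4, flow now 9.
No augmenting path remains; maximum flow = 9.
By max-flow min-cut, the minimum cut capacity equals the max flow.
In the residual graph, reachable from Res: {Res, J2, J3, J4}.
Min-cut edges: J2→J6 (2), J3→J6 (4), J4→Out (3); capacity 2 + 4 + 3 = 9.

9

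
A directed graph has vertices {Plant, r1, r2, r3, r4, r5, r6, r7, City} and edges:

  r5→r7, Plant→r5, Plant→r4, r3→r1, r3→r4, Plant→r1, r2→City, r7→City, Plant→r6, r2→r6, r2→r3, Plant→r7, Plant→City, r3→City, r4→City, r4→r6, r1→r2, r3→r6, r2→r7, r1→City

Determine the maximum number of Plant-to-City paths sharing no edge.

4

Assign every edge capacity 1; by Menger, the answer equals the max flow.
Path Plant→City (+1); total 1.
Path Plant→r1→City (+1); total 2.
Path Plant→r4→City (+1); total 3.
Path Plant→r7→City (+1); total 4.
No residual Plant→City path; max flow = 4.
Certifying cut of size 4: {Plant→City, Plant→r1, Plant→r4, r7→City}.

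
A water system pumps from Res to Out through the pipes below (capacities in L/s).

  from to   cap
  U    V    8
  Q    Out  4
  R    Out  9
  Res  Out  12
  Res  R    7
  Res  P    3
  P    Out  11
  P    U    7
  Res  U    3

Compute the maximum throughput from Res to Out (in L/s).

22

Augment Res→Out: bottleneck 12, flow now 12.
Augment Res→P→Out: bottleneck 3, flow now 15.
Augment Res→R→Out: bottleneck 7, flow now 22.
No augmenting path remains; maximum flow = 22.
In the residual graph, reachable from Res: {Res, U, V}.
Min-cut edges: Res→P (3), Res→R (7), Res→Out (12); capacity 3 + 7 + 12 = 22.
This cut is saturated, so no flow can exceed 22.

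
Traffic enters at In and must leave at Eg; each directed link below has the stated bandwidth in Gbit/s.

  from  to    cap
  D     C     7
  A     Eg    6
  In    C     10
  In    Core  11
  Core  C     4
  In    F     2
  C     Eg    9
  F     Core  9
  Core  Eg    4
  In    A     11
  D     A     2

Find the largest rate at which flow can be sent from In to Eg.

Augment In→A→Eg: bottleneck 6, flow now 6.
Augment In→Core→Eg: bottleneck 4, flow now 10.
Augment In→C→Eg: bottleneck 9, flow now 19.
No augmenting path remains; maximum flow = 19.
In the residual graph, reachable from In: {In, F, A, Core, C}.
Min-cut edges: A→Eg (6), Core→Eg (4), C→Eg (9); capacity 6 + 4 + 9 = 19.
This cut is saturated, so no flow can exceed 19.

19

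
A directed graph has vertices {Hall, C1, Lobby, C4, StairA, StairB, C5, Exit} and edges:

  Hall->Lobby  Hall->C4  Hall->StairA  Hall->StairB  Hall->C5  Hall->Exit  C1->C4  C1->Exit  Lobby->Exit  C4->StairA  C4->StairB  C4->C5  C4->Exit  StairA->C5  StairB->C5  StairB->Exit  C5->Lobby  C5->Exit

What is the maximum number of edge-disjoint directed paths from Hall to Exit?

Assign every edge capacity 1; by Menger, the answer equals the max flow.
Path Hall→Exit (+1); total 1.
Path Hall→Lobby→Exit (+1); total 2.
Path Hall→C4→Exit (+1); total 3.
Path Hall→StairB→Exit (+1); total 4.
Path Hall→C5→Exit (+1); total 5.
No residual Hall→Exit path; max flow = 5.
Certifying cut of size 5: {C5→Exit, Hall→C4, Hall→Exit, Hall→StairB, Lobby→Exit}.

5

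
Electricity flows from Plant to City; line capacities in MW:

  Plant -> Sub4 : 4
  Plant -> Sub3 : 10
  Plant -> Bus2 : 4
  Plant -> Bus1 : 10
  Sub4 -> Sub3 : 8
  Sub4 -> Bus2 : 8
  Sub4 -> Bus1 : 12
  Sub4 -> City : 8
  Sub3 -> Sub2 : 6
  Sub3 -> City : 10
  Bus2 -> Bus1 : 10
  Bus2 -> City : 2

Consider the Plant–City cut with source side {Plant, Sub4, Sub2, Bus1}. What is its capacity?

Edges leaving {Plant, Sub4, Sub2, Bus1}: Plant→Sub3 (10), Plant→Bus2 (4), Sub4→Sub3 (8), Sub4→Bus2 (8), Sub4→City (8).
Cut capacity = 10 + 4 + 8 + 8 + 8 = 38.

38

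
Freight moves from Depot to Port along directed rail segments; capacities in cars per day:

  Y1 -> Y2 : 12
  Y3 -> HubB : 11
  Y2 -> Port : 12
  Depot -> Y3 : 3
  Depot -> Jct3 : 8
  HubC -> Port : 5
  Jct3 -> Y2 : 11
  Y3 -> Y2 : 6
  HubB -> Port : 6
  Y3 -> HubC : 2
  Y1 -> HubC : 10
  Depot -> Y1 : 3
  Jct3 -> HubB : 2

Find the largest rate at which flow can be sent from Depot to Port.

Augment Depot→Y1→Y2→Port: bottleneck 3, flow now 3.
Augment Depot→Y3→HubB→Port: bottleneck 3, flow now 6.
Augment Depot→Jct3→HubB→Port: bottleneck 2, flow now 8.
Augment Depot→Jct3→Y2→Port: bottleneck 6, flow now 14.
No augmenting path remains; maximum flow = 14.
In the residual graph, reachable from Depot: {Depot}.
Min-cut edges: Depot→Y1 (3), Depot→Y3 (3), Depot→Jct3 (8); capacity 3 + 3 + 8 = 14.
This cut is saturated, so no flow can exceed 14.

14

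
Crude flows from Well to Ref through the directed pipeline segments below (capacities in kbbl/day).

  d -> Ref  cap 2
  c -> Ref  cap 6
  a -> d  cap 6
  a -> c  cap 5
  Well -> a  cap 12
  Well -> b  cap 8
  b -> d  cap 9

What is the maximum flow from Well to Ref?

7

Augment Well→a→c→Ref: bottleneck 5, flow now 5.
Augment Well→a→d→Ref: bottleneck 2, flow now 7.
No augmenting path remains; maximum flow = 7.
In the residual graph, reachable from Well: {Well, a, b, d}.
Min-cut edges: a→c (5), d→Ref (2); capacity 5 + 2 = 7.
This cut is saturated, so no flow can exceed 7.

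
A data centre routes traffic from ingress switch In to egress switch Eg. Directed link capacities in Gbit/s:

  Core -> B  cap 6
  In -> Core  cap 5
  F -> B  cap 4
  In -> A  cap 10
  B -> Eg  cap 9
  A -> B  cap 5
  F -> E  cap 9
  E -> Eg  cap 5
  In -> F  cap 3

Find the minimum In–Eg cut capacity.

Augment In→Core→B→Eg: bottleneck 5, flow now 5.
Augment In→A→B→Eg: bottleneck 4, flow now 9.
Augment In→F→E→Eg: bottleneck 3, flow now 12.
No augmenting path remains; maximum flow = 12.
By max-flow min-cut, the minimum cut capacity equals the max flow.
In the residual graph, reachable from In: {In, Core, A, B}.
Min-cut edges: In→F (3), B→Eg (9); capacity 3 + 9 = 12.

12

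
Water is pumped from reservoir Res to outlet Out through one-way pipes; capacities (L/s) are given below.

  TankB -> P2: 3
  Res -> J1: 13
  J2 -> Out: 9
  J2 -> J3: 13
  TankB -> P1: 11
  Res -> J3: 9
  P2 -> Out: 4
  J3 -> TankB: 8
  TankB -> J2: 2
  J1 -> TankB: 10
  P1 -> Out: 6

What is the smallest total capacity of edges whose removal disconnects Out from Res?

11

Augment Res→J3→TankB→P2→Out: bottleneck 3, flow now 3.
Augment Res→J3→TankB→P1→Out: bottleneck 5, flow now 8.
Augment Res→J1→TankB→P1→Out: bottleneck 1, flow now 9.
Augment Res→J1→TankB→J2→Out: bottleneck 2, flow now 11.
No augmenting path remains; maximum flow = 11.
By max-flow min-cut, the minimum cut capacity equals the max flow.
In the residual graph, reachable from Res: {Res, J3, J1, TankB, P1}.
Min-cut edges: TankB→P2 (3), TankB→J2 (2), P1→Out (6); capacity 3 + 2 + 6 = 11.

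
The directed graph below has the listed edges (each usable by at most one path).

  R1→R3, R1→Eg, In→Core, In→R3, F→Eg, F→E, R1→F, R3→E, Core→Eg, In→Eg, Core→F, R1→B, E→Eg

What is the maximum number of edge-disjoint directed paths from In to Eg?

3

Assign every edge capacity 1; by Menger, the answer equals the max flow.
Path In→Eg (+1); total 1.
Path In→Core→Eg (+1); total 2.
Path In→R3→E→Eg (+1); total 3.
No residual In→Eg path; max flow = 3.
Certifying cut of size 3: {In→Core, In→Eg, In→R3}.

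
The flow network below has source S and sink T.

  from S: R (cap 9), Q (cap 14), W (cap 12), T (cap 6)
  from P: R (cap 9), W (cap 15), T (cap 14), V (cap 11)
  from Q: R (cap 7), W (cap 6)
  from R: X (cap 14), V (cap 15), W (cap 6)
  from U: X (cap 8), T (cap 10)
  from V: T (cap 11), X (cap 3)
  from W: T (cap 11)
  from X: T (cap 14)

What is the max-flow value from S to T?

Augment S→T: bottleneck 6, flow now 6.
Augment S→W→T: bottleneck 11, flow now 17.
Augment S→R→V→T: bottleneck 9, flow now 26.
Augment S→Q→R→V→T: bottleneck 2, flow now 28.
Augment S→Q→R→X→T: bottleneck 5, flow now 33.
No augmenting path remains; maximum flow = 33.
In the residual graph, reachable from S: {S, Q, W}.
Min-cut edges: S→R (9), S→T (6), Q→R (7), W→T (11); capacity 9 + 6 + 7 + 11 = 33.
This cut is saturated, so no flow can exceed 33.

33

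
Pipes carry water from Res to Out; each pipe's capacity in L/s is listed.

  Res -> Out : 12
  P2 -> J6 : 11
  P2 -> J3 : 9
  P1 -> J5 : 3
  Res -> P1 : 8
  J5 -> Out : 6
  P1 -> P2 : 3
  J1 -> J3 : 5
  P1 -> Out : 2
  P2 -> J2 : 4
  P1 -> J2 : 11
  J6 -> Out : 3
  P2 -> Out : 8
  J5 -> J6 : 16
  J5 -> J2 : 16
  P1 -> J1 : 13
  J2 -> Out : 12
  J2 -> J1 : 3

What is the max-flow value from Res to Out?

Augment Res→Out: bottleneck 12, flow now 12.
Augment Res→P1→Out: bottleneck 2, flow now 14.
Augment Res→P1→J5→Out: bottleneck 3, flow now 17.
Augment Res→P1→P2→Out: bottleneck 3, flow now 20.
No augmenting path remains; maximum flow = 20.
In the residual graph, reachable from Res: {Res}.
Min-cut edges: Res→P1 (8), Res→Out (12); capacity 8 + 12 = 20.
This cut is saturated, so no flow can exceed 20.

20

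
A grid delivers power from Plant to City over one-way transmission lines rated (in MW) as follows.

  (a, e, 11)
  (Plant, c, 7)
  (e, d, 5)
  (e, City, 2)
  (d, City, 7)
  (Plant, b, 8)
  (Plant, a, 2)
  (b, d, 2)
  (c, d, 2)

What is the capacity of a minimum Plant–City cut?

Augment Plant→a→e→City: bottleneck 2, flow now 2.
Augment Plant→b→d→City: bottleneck 2, flow now 4.
Augment Plant→c→d→City: bottleneck 2, flow now 6.
No augmenting path remains; maximum flow = 6.
By max-flow min-cut, the minimum cut capacity equals the max flow.
In the residual graph, reachable from Plant: {Plant, b, c}.
Min-cut edges: Plant→a (2), b→d (2), c→d (2); capacity 2 + 2 + 2 = 6.

6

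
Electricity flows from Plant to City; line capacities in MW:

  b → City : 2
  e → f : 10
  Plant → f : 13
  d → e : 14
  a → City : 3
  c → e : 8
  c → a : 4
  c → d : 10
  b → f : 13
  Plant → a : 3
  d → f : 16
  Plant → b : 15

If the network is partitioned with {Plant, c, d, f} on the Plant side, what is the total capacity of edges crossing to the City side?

Edges leaving {Plant, c, d, f}: Plant→a (3), Plant→b (15), c→a (4), c→e (8), d→e (14).
Cut capacity = 3 + 15 + 4 + 8 + 14 = 44.

44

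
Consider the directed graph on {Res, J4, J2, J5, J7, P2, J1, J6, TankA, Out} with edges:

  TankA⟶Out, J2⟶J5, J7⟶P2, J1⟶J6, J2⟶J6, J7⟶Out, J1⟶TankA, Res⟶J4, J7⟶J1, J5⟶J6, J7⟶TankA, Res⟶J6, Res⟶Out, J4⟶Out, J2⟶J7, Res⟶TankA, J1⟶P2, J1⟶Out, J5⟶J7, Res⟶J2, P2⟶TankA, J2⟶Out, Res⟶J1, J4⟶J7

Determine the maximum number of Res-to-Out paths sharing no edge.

Assign every edge capacity 1; by Menger, the answer equals the max flow.
Path Res→Out (+1); total 1.
Path Res→J4→Out (+1); total 2.
Path Res→J2→Out (+1); total 3.
Path Res→J1→Out (+1); total 4.
Path Res→TankA→Out (+1); total 5.
No residual Res→Out path; max flow = 5.
Certifying cut of size 5: {Res→J1, Res→J2, Res→J4, Res→Out, Res→TankA}.

5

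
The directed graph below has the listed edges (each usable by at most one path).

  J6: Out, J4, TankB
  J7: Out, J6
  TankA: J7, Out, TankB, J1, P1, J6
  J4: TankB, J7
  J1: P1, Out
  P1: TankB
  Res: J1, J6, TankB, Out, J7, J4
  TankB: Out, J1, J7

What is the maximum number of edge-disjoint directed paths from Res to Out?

Assign every edge capacity 1; by Menger, the answer equals the max flow.
Path Res→Out (+1); total 1.
Path Res→J1→Out (+1); total 2.
Path Res→J7→Out (+1); total 3.
Path Res→J6→Out (+1); total 4.
Path Res→TankB→Out (+1); total 5.
No residual Res→Out path; max flow = 5.
Certifying cut of size 5: {J1→Out, J6→Out, J7→Out, Res→Out, TankB→Out}.

5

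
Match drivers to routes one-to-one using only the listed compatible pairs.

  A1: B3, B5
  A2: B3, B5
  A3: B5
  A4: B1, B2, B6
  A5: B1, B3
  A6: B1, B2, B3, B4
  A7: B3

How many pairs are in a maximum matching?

Unit-capacity flow: source→left, listed edges, right→sink; max matching = max flow.
Augmenting path A1→B3 (+1); matched 1.
Augmenting path A2→B5 (+1); matched 2.
Augmenting path A4→B1 (+1); matched 3.
Augmenting path A6→B2 (+1); matched 4.
Augmenting path A5→B1→A4→B6 (+1); matched 5.
No augmenting path remains; maximum matching = 5.
König certificate: {A4, A5, A6, B3, B5} is a vertex cover of size 5 (every listed pair touches it), so no matching can be larger.

5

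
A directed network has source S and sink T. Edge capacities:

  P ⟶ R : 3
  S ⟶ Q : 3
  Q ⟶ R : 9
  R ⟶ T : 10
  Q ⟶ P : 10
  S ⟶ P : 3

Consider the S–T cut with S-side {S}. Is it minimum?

Given cut capacity: 3 + 3 = 6.
Augment S→P→R→T: bottleneck 3, flow now 3.
Augment S→Q→R→T: bottleneck 3, flow now 6.
No augmenting path remains; maximum flow = 6.
Cut capacity 6 equals the max flow, so it is a minimum cut.

Yes — it is a minimum cut (capacity 6).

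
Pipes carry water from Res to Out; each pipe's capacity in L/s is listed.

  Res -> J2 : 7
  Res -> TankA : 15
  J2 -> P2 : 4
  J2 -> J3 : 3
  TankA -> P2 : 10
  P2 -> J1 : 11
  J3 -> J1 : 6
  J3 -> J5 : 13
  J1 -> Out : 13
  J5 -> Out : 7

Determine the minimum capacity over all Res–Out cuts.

14

Augment Res→J2→P2→J1→Out: bottleneck 4, flow now 4.
Augment Res→J2→J3→J1→Out: bottleneck 3, flow now 7.
Augment Res→TankA→P2→J1→Out: bottleneck 6, flow now 13.
Augment Res→TankA→P2→J1→J3→J5→Out: bottleneck 1, flow now 14. (uses reverse residual edge)
No augmenting path remains; maximum flow = 14.
By max-flow min-cut, the minimum cut capacity equals the max flow.
In the residual graph, reachable from Res: {Res, J2, TankA, P2}.
Min-cut edges: J2→J3 (3), P2→J1 (11); capacity 3 + 11 = 14.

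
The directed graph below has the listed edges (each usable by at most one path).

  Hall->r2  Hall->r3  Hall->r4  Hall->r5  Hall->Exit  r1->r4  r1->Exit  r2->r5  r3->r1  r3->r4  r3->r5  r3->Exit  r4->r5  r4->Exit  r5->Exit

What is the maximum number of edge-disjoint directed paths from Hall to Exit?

4

Assign every edge capacity 1; by Menger, the answer equals the max flow.
Path Hall→Exit (+1); total 1.
Path Hall→r3→Exit (+1); total 2.
Path Hall→r4→Exit (+1); total 3.
Path Hall→r5→Exit (+1); total 4.
No residual Hall→Exit path; max flow = 4.
Certifying cut of size 4: {Hall→Exit, Hall→r3, Hall→r4, r5→Exit}.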